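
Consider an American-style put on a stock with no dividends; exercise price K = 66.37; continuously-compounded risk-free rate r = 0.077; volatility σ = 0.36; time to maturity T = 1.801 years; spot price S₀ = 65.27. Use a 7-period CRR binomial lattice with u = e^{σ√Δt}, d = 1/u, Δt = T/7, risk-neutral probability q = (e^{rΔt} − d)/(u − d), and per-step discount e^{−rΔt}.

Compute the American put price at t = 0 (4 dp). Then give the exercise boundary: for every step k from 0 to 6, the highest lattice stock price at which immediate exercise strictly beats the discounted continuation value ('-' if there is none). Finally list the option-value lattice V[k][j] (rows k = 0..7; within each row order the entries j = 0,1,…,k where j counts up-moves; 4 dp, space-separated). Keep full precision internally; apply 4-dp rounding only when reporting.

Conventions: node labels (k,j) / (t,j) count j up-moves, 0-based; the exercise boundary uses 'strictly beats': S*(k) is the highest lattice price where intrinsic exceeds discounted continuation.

price = 9.7579
boundary = - - 45.3008 37.7400 45.3008 37.7400 45.3008
tree:
9.7579
14.5811 5.4881
21.0692 8.8945 2.4174
28.6300 13.9634 4.3537 0.6442
34.9289 21.0692 7.6568 1.3381 0.0000
40.1765 28.6300 13.0239 2.7796 0.0000 0.0000
44.5482 34.9289 21.0692 5.7739 0.0000 0.0000 0.0000
48.1903 40.1765 28.6300 11.9937 0.0000 0.0000 0.0000 0.0000

Δt=0.25729, u=1.20034, d=0.83310, q=0.50896, disc=e^(-rΔt)=0.98038
k=7 terminal: V=max(K-S,0) → 48.1903 40.1765 28.6300 11.9937 0.0000 0.0000 0.0000 0.0000
k=6: j=0 S=21.8218 intr=44.5482 cont=43.2463 V=44.5482[EX]; j=1 S=31.4411 intr=34.9289 cont=33.6270 V=34.9289[EX]; j=2 S=45.3008 intr=21.0692 cont=19.7673 V=21.0692[EX]; j=3 S=65.2700 intr=1.1000 cont=5.7739 V=5.7739[hold]; j=4 S=94.0419 intr=0.0000 cont=0.0000 V=0.0000[hold]; j=5 S=135.4969 intr=0.0000 cont=0.0000 V=0.0000[hold]; j=6 S=195.2258 intr=0.0000 cont=0.0000 V=0.0000[hold]  S*(6)=45.3008
k=5: j=0 S=26.1935 intr=40.1765 cont=38.8746 V=40.1765[EX]; j=1 S=37.7400 intr=28.6300 cont=27.3281 V=28.6300[EX]; j=2 S=54.3763 intr=11.9937 cont=13.0239 V=13.0239[hold]; j=3 S=78.3461 intr=0.0000 cont=2.7796 V=2.7796[hold]; j=4 S=112.8822 intr=0.0000 cont=0.0000 V=0.0000[hold]; j=5 S=162.6422 intr=0.0000 cont=0.0000 V=0.0000[hold]  S*(5)=37.7400
k=4: j=0 S=31.4411 intr=34.9289 cont=33.6270 V=34.9289[EX]; j=1 S=45.3008 intr=21.0692 cont=20.2814 V=21.0692[EX]; j=2 S=65.2700 intr=1.1000 cont=7.6568 V=7.6568[hold]; j=3 S=94.0419 intr=0.0000 cont=1.3381 V=1.3381[hold]; j=4 S=135.4969 intr=0.0000 cont=0.0000 V=0.0000[hold]  S*(4)=45.3008
k=3: j=0 S=37.7400 intr=28.6300 cont=27.3281 V=28.6300[EX]; j=1 S=54.3763 intr=11.9937 cont=13.9634 V=13.9634[hold]; j=2 S=78.3461 intr=0.0000 cont=4.3537 V=4.3537[hold]; j=3 S=112.8822 intr=0.0000 cont=0.6442 V=0.6442[hold]  S*(3)=37.7400
k=2: j=0 S=45.3008 intr=21.0692 cont=20.7501 V=21.0692[EX]; j=1 S=65.2700 intr=1.1000 cont=8.8945 V=8.8945[hold]; j=2 S=94.0419 intr=0.0000 cont=2.4174 V=2.4174[hold]  S*(2)=45.3008
k=1: j=0 S=54.3763 intr=11.9937 cont=14.5811 V=14.5811[hold]; j=1 S=78.3461 intr=0.0000 cont=5.4881 V=5.4881[hold]  S*(1)=-
k=0: j=0 S=65.2700 intr=1.1000 cont=9.7579 V=9.7579[hold]  S*(0)=-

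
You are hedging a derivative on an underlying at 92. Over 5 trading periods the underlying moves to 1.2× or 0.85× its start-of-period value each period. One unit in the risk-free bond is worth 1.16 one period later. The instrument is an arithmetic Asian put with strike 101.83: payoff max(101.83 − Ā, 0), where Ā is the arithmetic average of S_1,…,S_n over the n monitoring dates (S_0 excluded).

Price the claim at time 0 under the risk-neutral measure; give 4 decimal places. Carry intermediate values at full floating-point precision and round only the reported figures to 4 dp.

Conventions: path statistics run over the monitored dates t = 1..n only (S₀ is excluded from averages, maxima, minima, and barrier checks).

With p* = (R−d)/(u−d) = 0.8857, sum probability × payoff across the paths and divide by R^5.
Enumerate all 2^5 = 32 price paths (U = up ×1.2, D = down ×0.85); each path with k up-moves has probability p*^k·(1−p*)^(5−k).
DDDDD: Ā=58.0030, payoff=43.8270, prob=0.000019
UDDDD: Ā=81.8866, payoff=19.9434, prob=0.000151
DUDDD: Ā=75.4466, payoff=26.3834, prob=0.000151
UUDDD: Ā=106.5128, payoff=0.0000, prob=0.001171
DDUDD: Ā=69.9726, payoff=31.8574, prob=0.000151
UDUDD: Ā=98.7848, payoff=3.0452, prob=0.001171
DUUDD: Ā=92.3448, payoff=9.4852, prob=0.001171
UUUDD: Ā=130.3692, payoff=0.0000, prob=0.009075
DDDUD: Ā=65.3197, payoff=36.5103, prob=0.000151
UDDUD: Ā=92.2160, payoff=9.6140, prob=0.001171
DUDUD: Ā=85.7760, payoff=16.0540, prob=0.001171
UUDUD: Ā=121.0956, payoff=0.0000, prob=0.009075
DDUUD: Ā=80.3020, payoff=21.5280, prob=0.001171
UDUUD: Ā=113.3676, payoff=0.0000, prob=0.009075
DUUUD: Ā=106.9276, payoff=0.0000, prob=0.009075
UUUUD: Ā=150.9565, payoff=0.0000, prob=0.070334
DDDDU: Ā=61.3647, payoff=40.4653, prob=0.000151
UDDDU: Ā=86.6325, payoff=15.1975, prob=0.001171
DUDDU: Ā=80.1925, payoff=21.6375, prob=0.001171
UUDDU: Ā=113.2130, payoff=0.0000, prob=0.009075
DDUDU: Ā=74.7185, payoff=27.1115, prob=0.001171
UDUDU: Ā=105.4850, payoff=0.0000, prob=0.009075
DUUDU: Ā=99.0450, payoff=2.7850, prob=0.009075
UUUDU: Ā=139.8282, payoff=0.0000, prob=0.070334
DDDUU: Ā=70.0656, payoff=31.7644, prob=0.001171
UDDUU: Ā=98.9162, payoff=2.9138, prob=0.009075
DUDUU: Ā=92.4762, payoff=9.3538, prob=0.009075
UUDUU: Ā=130.5546, payoff=0.0000, prob=0.070334
DDUUU: Ā=87.0022, payoff=14.8278, prob=0.009075
UDUUU: Ā=122.8266, payoff=0.0000, prob=0.070334
DUUUU: Ā=116.3866, payoff=0.0000, prob=0.070334
UUUUU: Ā=164.3105, payoff=0.0000, prob=0.545090
Price = Σ prob·payoff / R^5 = 0.477495 / 2.100342 = 0.2273

price = 0.2273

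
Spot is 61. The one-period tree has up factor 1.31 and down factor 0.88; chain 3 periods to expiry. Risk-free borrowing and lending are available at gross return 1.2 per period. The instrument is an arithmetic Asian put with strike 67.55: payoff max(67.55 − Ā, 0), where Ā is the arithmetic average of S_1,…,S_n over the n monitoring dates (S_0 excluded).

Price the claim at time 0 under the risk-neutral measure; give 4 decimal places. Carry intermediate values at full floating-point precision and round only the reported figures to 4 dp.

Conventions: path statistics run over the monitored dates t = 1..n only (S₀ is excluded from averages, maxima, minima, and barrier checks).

With p* = (R−d)/(u−d) = 0.7442, sum probability × payoff across the paths and divide by R^3.
Enumerate all 2^3 = 8 price paths (U = up ×1.31, D = down ×0.88); each path with k up-moves has probability p*^k·(1−p*)^(3−k).
DDD: Ā=47.4961, payoff=20.0539, prob=0.016741
UDD: Ā=70.7044, payoff=0.0000, prob=0.048700
DUD: Ā=61.9610, payoff=5.5890, prob=0.048700
UUD: Ā=92.2374, payoff=0.0000, prob=0.141673
DDU: Ā=54.2669, payoff=13.2831, prob=0.048700
UDU: Ā=80.7837, payoff=0.0000, prob=0.141673
DUU: Ā=72.0403, payoff=0.0000, prob=0.141673
UUU: Ā=107.2419, payoff=0.0000, prob=0.412140
Price = Σ prob·payoff / R^3 = 1.254788 / 1.728000 = 0.7262

price = 0.7262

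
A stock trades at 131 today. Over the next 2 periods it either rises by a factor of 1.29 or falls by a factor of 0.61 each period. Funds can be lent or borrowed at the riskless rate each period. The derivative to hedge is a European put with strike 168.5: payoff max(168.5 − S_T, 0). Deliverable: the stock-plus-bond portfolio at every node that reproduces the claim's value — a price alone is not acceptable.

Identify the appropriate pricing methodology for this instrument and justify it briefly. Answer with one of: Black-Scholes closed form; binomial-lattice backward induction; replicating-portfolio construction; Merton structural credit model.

Key observation: the deliverable is the dynamic trading strategy on the 2-step tree (spot 131, moves 1.29 and 0.61), so the valuation must go through the node-by-node replicating-portfolio solve.

framework: replicating-portfolio construction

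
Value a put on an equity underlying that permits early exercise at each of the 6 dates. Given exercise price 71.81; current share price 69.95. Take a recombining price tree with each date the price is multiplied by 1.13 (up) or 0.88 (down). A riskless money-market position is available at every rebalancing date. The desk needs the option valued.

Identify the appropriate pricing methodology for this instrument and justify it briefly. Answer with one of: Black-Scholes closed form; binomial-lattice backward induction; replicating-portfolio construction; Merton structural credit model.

framework: binomial-lattice backward induction

Key observation: an American put (K = 71.81, S₀ = 69.95) on a 6-date tree has no closed form — the optimal stopping decision is embedded and must be resolved recursively from expiry.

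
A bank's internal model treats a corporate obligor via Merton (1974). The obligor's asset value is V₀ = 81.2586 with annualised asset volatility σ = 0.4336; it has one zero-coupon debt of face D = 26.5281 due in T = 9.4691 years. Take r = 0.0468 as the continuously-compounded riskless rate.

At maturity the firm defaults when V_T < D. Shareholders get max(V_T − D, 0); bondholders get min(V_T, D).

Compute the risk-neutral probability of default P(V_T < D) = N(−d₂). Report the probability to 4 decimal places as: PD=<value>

With assets at 81.2586 and a single debt payment of 26.5281 at 9.4691 years:
d₁ = [ln(V₀/D) + (r + σ²/2)T] / (σ√T)
   = [ln(81.2586/26.5281) + (0.0468 + 0.5·0.4336²)·9.4691] / (0.4336·√9.4691)
   = [1.119432 + 1.333292] / 1.334270 = 1.838252
d₂ = d₁ − σ√T = 1.838252 − 1.334270 = 0.503982
risk-neutral PD = N(−d₂) = N(-0.503982) = 0.307137

PD=0.3071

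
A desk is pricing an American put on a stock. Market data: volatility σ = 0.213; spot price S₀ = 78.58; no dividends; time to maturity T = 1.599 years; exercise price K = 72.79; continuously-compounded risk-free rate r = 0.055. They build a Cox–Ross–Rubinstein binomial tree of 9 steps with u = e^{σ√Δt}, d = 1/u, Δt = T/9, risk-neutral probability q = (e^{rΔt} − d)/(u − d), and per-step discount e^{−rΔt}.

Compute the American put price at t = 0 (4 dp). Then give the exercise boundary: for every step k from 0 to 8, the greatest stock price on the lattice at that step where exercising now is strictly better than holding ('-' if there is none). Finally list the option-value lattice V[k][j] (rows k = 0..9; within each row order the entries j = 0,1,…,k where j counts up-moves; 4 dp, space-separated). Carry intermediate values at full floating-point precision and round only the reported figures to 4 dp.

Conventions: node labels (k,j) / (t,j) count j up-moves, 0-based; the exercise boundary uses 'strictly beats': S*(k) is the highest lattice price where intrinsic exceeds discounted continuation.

Δt=0.17767  u=1.09393  d=0.91413  q=0.53218  discount=0.99028
step 9 (expiry): payoffs max(K−S,0) = 37.7640 30.8746 22.6302 12.7641 0.9575 0.0000 0.0000 0.0000 0.0000 0.0000
step 8: (k=8,j=0): S=38.3162, K−S=34.4738, hold=33.7660 ⇒ V=34.4738 exercise | (k=8,j=1): S=45.8527, K−S=26.9373, hold=26.2295 ⇒ V=26.9373 exercise | (k=8,j=2): S=54.8715, K−S=17.9185, hold=17.2106 ⇒ V=17.9185 exercise | (k=8,j=3): S=65.6643, K−S=7.1257, hold=6.4178 ⇒ V=7.1257 exercise | (k=8,j=4): S=78.5800, K−S=0.0000, hold=0.4436 ⇒ V=0.4436 continue | (k=8,j=5): S=94.0361, K−S=0.0000, hold=0.0000 ⇒ V=0.0000 continue | (k=8,j=6): S=112.5322, K−S=0.0000, hold=0.0000 ⇒ V=0.0000 continue | (k=8,j=7): S=134.6664, K−S=0.0000, hold=0.0000 ⇒ V=0.0000 continue | (k=8,j=8): S=161.1543, K−S=0.0000, hold=0.0000 ⇒ V=0.0000 continue  boundary S*=65.6643
step 7: (k=7,j=0): S=41.9154, K−S=30.8746, hold=30.1668 ⇒ V=30.8746 exercise | (k=7,j=1): S=50.1598, K−S=22.6302, hold=21.9224 ⇒ V=22.6302 exercise | (k=7,j=2): S=60.0259, K−S=12.7641, hold=12.0563 ⇒ V=12.7641 exercise | (k=7,j=3): S=71.8325, K−S=0.9575, hold=3.5349 ⇒ V=3.5349 continue | (k=7,j=4): S=85.9614, K−S=0.0000, hold=0.2055 ⇒ V=0.2055 continue | (k=7,j=5): S=102.8693, K−S=0.0000, hold=0.0000 ⇒ V=0.0000 continue | (k=7,j=6): S=123.1029, K−S=0.0000, hold=0.0000 ⇒ V=0.0000 continue | (k=7,j=7): S=147.3162, K−S=0.0000, hold=0.0000 ⇒ V=0.0000 continue  boundary S*=60.0259
step 6: (k=6,j=0): S=45.8527, K−S=26.9373, hold=26.2295 ⇒ V=26.9373 exercise | (k=6,j=1): S=54.8715, K−S=17.9185, hold=17.2106 ⇒ V=17.9185 exercise | (k=6,j=2): S=65.6643, K−S=7.1257, hold=7.7761 ⇒ V=7.7761 continue | (k=6,j=3): S=78.5800, K−S=0.0000, hold=1.7459 ⇒ V=1.7459 continue | (k=6,j=4): S=94.0361, K−S=0.0000, hold=0.0952 ⇒ V=0.0952 continue | (k=6,j=5): S=112.5322, K−S=0.0000, hold=0.0000 ⇒ V=0.0000 continue | (k=6,j=6): S=134.6664, K−S=0.0000, hold=0.0000 ⇒ V=0.0000 continue  boundary S*=54.8715
step 5: (k=5,j=0): S=50.1598, K−S=22.6302, hold=21.9224 ⇒ V=22.6302 exercise | (k=5,j=1): S=60.0259, K−S=12.7641, hold=12.3991 ⇒ V=12.7641 exercise | (k=5,j=2): S=71.8325, K−S=0.9575, hold=4.5225 ⇒ V=4.5225 continue | (k=5,j=3): S=85.9614, K−S=0.0000, hold=0.8590 ⇒ V=0.8590 continue | (k=5,j=4): S=102.8693, K−S=0.0000, hold=0.0441 ⇒ V=0.0441 continue | (k=5,j=5): S=123.1029, K−S=0.0000, hold=0.0000 ⇒ V=0.0000 continue  boundary S*=60.0259
step 4: (k=4,j=0): S=54.8715, K−S=17.9185, hold=17.2106 ⇒ V=17.9185 exercise | (k=4,j=1): S=65.6643, K−S=7.1257, hold=8.2966 ⇒ V=8.2966 continue | (k=4,j=2): S=78.5800, K−S=0.0000, hold=2.5478 ⇒ V=2.5478 continue | (k=4,j=3): S=94.0361, K−S=0.0000, hold=0.4212 ⇒ V=0.4212 continue | (k=4,j=4): S=112.5322, K−S=0.0000, hold=0.0204 ⇒ V=0.0204 continue  boundary S*=54.8715
step 3: (k=3,j=0): S=60.0259, K−S=12.7641, hold=12.6734 ⇒ V=12.7641 exercise | (k=3,j=1): S=71.8325, K−S=0.9575, hold=5.1863 ⇒ V=5.1863 continue | (k=3,j=2): S=85.9614, K−S=0.0000, hold=1.4023 ⇒ V=1.4023 continue | (k=3,j=3): S=102.8693, K−S=0.0000, hold=0.2059 ⇒ V=0.2059 continue  boundary S*=60.0259
step 2: (k=2,j=0): S=65.6643, K−S=7.1257, hold=8.6464 ⇒ V=8.6464 continue | (k=2,j=1): S=78.5800, K−S=0.0000, hold=3.1417 ⇒ V=3.1417 continue | (k=2,j=2): S=94.0361, K−S=0.0000, hold=0.7581 ⇒ V=0.7581 continue  boundary S*=-
step 1: (k=1,j=0): S=71.8325, K−S=0.9575, hold=5.6613 ⇒ V=5.6613 continue | (k=1,j=1): S=85.9614, K−S=0.0000, hold=1.8550 ⇒ V=1.8550 continue  boundary S*=-
step 0: (k=0,j=0): S=78.5800, K−S=0.0000, hold=3.6003 ⇒ V=3.6003 continue  boundary S*=-

price = 3.6003
boundary = - - - 60.0259 54.8715 60.0259 54.8715 60.0259 65.6643
tree:
3.6003
5.6613 1.8550
8.6464 3.1417 0.7581
12.7641 5.1863 1.4023 0.2059
17.9185 8.2966 2.5478 0.4212 0.0204
22.6302 12.7641 4.5225 0.8590 0.0441 0.0000
26.9373 17.9185 7.7761 1.7459 0.0952 0.0000 0.0000
30.8746 22.6302 12.7641 3.5349 0.2055 0.0000 0.0000 0.0000
34.4738 26.9373 17.9185 7.1257 0.4436 0.0000 0.0000 0.0000 0.0000
37.7640 30.8746 22.6302 12.7641 0.9575 0.0000 0.0000 0.0000 0.0000 0.0000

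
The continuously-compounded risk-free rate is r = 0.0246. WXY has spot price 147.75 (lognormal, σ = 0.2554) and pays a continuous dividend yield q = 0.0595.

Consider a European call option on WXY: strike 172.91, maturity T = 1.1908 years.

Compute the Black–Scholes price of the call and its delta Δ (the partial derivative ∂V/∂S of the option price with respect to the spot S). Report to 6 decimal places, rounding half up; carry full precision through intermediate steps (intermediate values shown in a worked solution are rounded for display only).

price = 5.885804
Δ = 0.263632

σ√T = 0.2554·√1.1908 = 0.278702
d₁ = (ln(S/K) + (r−q+σ²/2)T) / (σ√T) = (ln(147.75/172.91) + (0.0246−0.0595+0.2554²/2)·1.1908) / 0.278702 = (-0.157250 − 0.002721) / 0.278702 = -0.573986
d₂ = d₁ − σ√T = -0.573986 − 0.278702 = -0.852688
e^{−rT} = 0.971131
e^{−qT} = 0.931599
N(d₁) = 0.282989,  N(d₂) = 0.196916
Call price V = S·e^{−qT}·N(d₁) − K·e^{−rT}·N(d₂) = 38.951639 − 33.065835 = 5.885804
Δ = e^{−qT}·N(d₁) = 0.263632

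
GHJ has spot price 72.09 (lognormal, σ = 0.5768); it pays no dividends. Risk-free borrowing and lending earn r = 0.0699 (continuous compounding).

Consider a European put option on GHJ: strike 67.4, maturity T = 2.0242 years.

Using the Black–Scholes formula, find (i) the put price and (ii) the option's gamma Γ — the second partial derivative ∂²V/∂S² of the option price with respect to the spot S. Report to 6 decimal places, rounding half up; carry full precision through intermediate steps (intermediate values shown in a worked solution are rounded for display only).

price = 14.631277
Γ = 0.005407

σ√T = 0.5768·√2.0242 = 0.820639
d₁ = (ln(S/K) + (r+σ²/2)T) / (σ√T) = (ln(72.09/67.4) + (0.0699+0.5768²/2)·2.0242) / 0.820639 = (0.067270 + 0.478215) / 0.820639 = 0.664709
d₂ = d₁ − σ√T = 0.664709 − 0.820639 = -0.155930
e^{−rT} = 0.868062
N(−d₁) = 0.253118,  N(−d₂) = 0.561956
Put price V = K·e^{−rT}·N(−d₂) − S·N(−d₁) = 32.878580 − 18.247302 = 14.631277
φ(d₁) = (1/√(2π))·e^{−d₁²/2} = 0.319865
Γ = φ(d₁) / (S·σ·√T) = 0.005407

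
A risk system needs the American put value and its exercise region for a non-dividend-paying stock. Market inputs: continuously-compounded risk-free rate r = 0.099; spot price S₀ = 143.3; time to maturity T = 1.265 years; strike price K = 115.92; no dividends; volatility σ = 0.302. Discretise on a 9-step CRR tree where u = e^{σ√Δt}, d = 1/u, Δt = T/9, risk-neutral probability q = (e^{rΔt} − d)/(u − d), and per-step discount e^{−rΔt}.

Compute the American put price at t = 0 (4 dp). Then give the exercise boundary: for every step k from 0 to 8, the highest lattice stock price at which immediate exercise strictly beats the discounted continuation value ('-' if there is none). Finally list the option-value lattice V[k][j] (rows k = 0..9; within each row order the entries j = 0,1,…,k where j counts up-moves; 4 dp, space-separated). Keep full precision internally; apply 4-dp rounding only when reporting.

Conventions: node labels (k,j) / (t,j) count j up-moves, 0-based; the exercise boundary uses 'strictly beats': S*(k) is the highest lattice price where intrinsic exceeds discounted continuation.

Δt=0.14056  u=1.11988  d=0.89295  q=0.53347  discount=0.98618
step 9 (expiry): payoffs max(K−S,0) = 64.1950 51.0499 34.5644 13.8893 0.0000 0.0000 0.0000 0.0000 0.0000 0.0000
step 8: (k=8,j=0): S=57.9259, K−S=57.9941, hold=56.3923 ⇒ V=57.9941 exercise | (k=8,j=1): S=72.6467, K−S=43.2733, hold=41.6714 ⇒ V=43.2733 exercise | (k=8,j=2): S=91.1086, K−S=24.8114, hold=23.2095 ⇒ V=24.8114 exercise | (k=8,j=3): S=114.2623, K−S=1.6577, hold=6.3902 ⇒ V=6.3902 continue | (k=8,j=4): S=143.3000, K−S=0.0000, hold=0.0000 ⇒ V=0.0000 continue | (k=8,j=5): S=179.7172, K−S=0.0000, hold=0.0000 ⇒ V=0.0000 continue | (k=8,j=6): S=225.3892, K−S=0.0000, hold=0.0000 ⇒ V=0.0000 continue | (k=8,j=7): S=282.6679, K−S=0.0000, hold=0.0000 ⇒ V=0.0000 continue | (k=8,j=8): S=354.5029, K−S=0.0000, hold=0.0000 ⇒ V=0.0000 continue  boundary S*=91.1086
step 7: (k=7,j=0): S=64.8701, K−S=51.0499, hold=49.4481 ⇒ V=51.0499 exercise | (k=7,j=1): S=81.3556, K−S=34.5644, hold=32.9625 ⇒ V=34.5644 exercise | (k=7,j=2): S=102.0307, K−S=13.8893, hold=14.7771 ⇒ V=14.7771 continue | (k=7,j=3): S=127.9601, K−S=0.0000, hold=2.9400 ⇒ V=2.9400 continue | (k=7,j=4): S=160.4789, K−S=0.0000, hold=0.0000 ⇒ V=0.0000 continue | (k=7,j=5): S=201.2618, K−S=0.0000, hold=0.0000 ⇒ V=0.0000 continue | (k=7,j=6): S=252.4089, K−S=0.0000, hold=0.0000 ⇒ V=0.0000 continue | (k=7,j=7): S=316.5542, K−S=0.0000, hold=0.0000 ⇒ V=0.0000 continue  boundary S*=81.3556
step 6: (k=6,j=0): S=72.6467, K−S=43.2733, hold=41.6714 ⇒ V=43.2733 exercise | (k=6,j=1): S=91.1086, K−S=24.8114, hold=23.6767 ⇒ V=24.8114 exercise | (k=6,j=2): S=114.2623, K−S=1.6577, hold=8.3454 ⇒ V=8.3454 continue | (k=6,j=3): S=143.3000, K−S=0.0000, hold=1.3526 ⇒ V=1.3526 continue | (k=6,j=4): S=179.7172, K−S=0.0000, hold=0.0000 ⇒ V=0.0000 continue | (k=6,j=5): S=225.3892, K−S=0.0000, hold=0.0000 ⇒ V=0.0000 continue | (k=6,j=6): S=282.6679, K−S=0.0000, hold=0.0000 ⇒ V=0.0000 continue  boundary S*=91.1086
step 5: (k=5,j=0): S=81.3556, K−S=34.5644, hold=32.9625 ⇒ V=34.5644 exercise | (k=5,j=1): S=102.0307, K−S=13.8893, hold=15.8058 ⇒ V=15.8058 continue | (k=5,j=2): S=127.9601, K−S=0.0000, hold=4.5512 ⇒ V=4.5512 continue | (k=5,j=3): S=160.4789, K−S=0.0000, hold=0.6223 ⇒ V=0.6223 continue | (k=5,j=4): S=201.2618, K−S=0.0000, hold=0.0000 ⇒ V=0.0000 continue | (k=5,j=5): S=252.4089, K−S=0.0000, hold=0.0000 ⇒ V=0.0000 continue  boundary S*=81.3556
step 4: (k=4,j=0): S=91.1086, K−S=24.8114, hold=24.2178 ⇒ V=24.8114 exercise | (k=4,j=1): S=114.2623, K−S=1.6577, hold=9.6663 ⇒ V=9.6663 continue | (k=4,j=2): S=143.3000, K−S=0.0000, hold=2.4213 ⇒ V=2.4213 continue | (k=4,j=3): S=179.7172, K−S=0.0000, hold=0.2863 ⇒ V=0.2863 continue | (k=4,j=4): S=225.3892, K−S=0.0000, hold=0.0000 ⇒ V=0.0000 continue  boundary S*=91.1086
step 3: (k=3,j=0): S=102.0307, K−S=13.8893, hold=16.5007 ⇒ V=16.5007 continue | (k=3,j=1): S=127.9601, K−S=0.0000, hold=5.7211 ⇒ V=5.7211 continue | (k=3,j=2): S=160.4789, K−S=0.0000, hold=1.2646 ⇒ V=1.2646 continue | (k=3,j=3): S=201.2618, K−S=0.0000, hold=0.1317 ⇒ V=0.1317 continue  boundary S*=-
step 2: (k=2,j=0): S=114.2623, K−S=1.6577, hold=10.6016 ⇒ V=10.6016 continue | (k=2,j=1): S=143.3000, K−S=0.0000, hold=3.2975 ⇒ V=3.2975 continue | (k=2,j=2): S=179.7172, K−S=0.0000, hold=0.6511 ⇒ V=0.6511 continue  boundary S*=-
step 1: (k=1,j=0): S=127.9601, K−S=0.0000, hold=6.6124 ⇒ V=6.6124 continue | (k=1,j=1): S=160.4789, K−S=0.0000, hold=1.8597 ⇒ V=1.8597 continue  boundary S*=-
step 0: (k=0,j=0): S=143.3000, K−S=0.0000, hold=4.0206 ⇒ V=4.0206 continue  boundary S*=-

price = 4.0206
boundary = - - - - 91.1086 81.3556 91.1086 81.3556 91.1086
tree:
4.0206
6.6124 1.8597
10.6016 3.2975 0.6511
16.5007 5.7211 1.2646 0.1317
24.8114 9.6663 2.4213 0.2863 0.0000
34.5644 15.8058 4.5512 0.6223 0.0000 0.0000
43.2733 24.8114 8.3454 1.3526 0.0000 0.0000 0.0000
51.0499 34.5644 14.7771 2.9400 0.0000 0.0000 0.0000 0.0000
57.9941 43.2733 24.8114 6.3902 0.0000 0.0000 0.0000 0.0000 0.0000
64.1950 51.0499 34.5644 13.8893 0.0000 0.0000 0.0000 0.0000 0.0000 0.0000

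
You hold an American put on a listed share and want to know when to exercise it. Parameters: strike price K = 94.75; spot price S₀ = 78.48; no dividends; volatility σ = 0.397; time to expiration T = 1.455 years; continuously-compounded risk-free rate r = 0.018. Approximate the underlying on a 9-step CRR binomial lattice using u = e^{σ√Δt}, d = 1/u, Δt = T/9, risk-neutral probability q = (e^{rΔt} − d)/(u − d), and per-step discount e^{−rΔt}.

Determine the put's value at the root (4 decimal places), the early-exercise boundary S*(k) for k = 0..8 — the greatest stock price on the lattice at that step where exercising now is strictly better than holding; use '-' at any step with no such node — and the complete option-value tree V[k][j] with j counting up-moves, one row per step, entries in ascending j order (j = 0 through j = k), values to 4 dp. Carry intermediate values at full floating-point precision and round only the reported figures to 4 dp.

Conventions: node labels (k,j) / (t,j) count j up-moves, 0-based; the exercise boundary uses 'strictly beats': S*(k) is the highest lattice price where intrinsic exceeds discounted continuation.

Δt=0.16167, u=1.17307, d=0.85246, q=0.46927, disc=e^(-rΔt)=0.99709
k=9 terminal: V=max(K-S,0) → 76.0930 69.0762 59.4205 46.1332 27.8487 2.6874 0.0000 0.0000 0.0000 0.0000
k=8: j=0 S=21.8859 intr=72.8641 cont=72.5887 V=72.8641[EX]; j=1 S=30.1171 intr=64.6329 cont=64.3575 V=64.6329[EX]; j=2 S=41.4440 intr=53.3060 cont=53.0306 V=53.3060[EX]; j=3 S=57.0309 intr=37.7191 cont=37.4437 V=37.7191[EX]; j=4 S=78.4800 intr=16.2700 cont=15.9947 V=16.2700[EX]; j=5 S=107.9959 intr=0.0000 cont=1.4221 V=1.4221[hold]; j=6 S=148.6127 intr=0.0000 cont=0.0000 V=0.0000[hold]; j=7 S=204.5052 intr=0.0000 cont=0.0000 V=0.0000[hold]; j=8 S=281.4186 intr=0.0000 cont=0.0000 V=0.0000[hold]  S*(8)=78.4800
k=7: j=0 S=25.6738 intr=69.0762 cont=68.8009 V=69.0762[EX]; j=1 S=35.3295 intr=59.4205 cont=59.1451 V=59.4205[EX]; j=2 S=48.6168 intr=46.1332 cont=45.8579 V=46.1332[EX]; j=3 S=66.9013 intr=27.8487 cont=27.5733 V=27.8487[EX]; j=4 S=92.0626 intr=2.6874 cont=9.2753 V=9.2753[hold]; j=5 S=126.6869 intr=0.0000 cont=0.7526 V=0.7526[hold]; j=6 S=174.3332 intr=0.0000 cont=0.0000 V=0.0000[hold]; j=7 S=239.8991 intr=0.0000 cont=0.0000 V=0.0000[hold]  S*(7)=66.9013
k=6: j=0 S=30.1171 intr=64.6329 cont=64.3575 V=64.6329[EX]; j=1 S=41.4440 intr=53.3060 cont=53.0306 V=53.3060[EX]; j=2 S=57.0309 intr=37.7191 cont=37.4437 V=37.7191[EX]; j=3 S=78.4800 intr=16.2700 cont=19.0772 V=19.0772[hold]; j=4 S=107.9959 intr=0.0000 cont=5.2606 V=5.2606[hold]; j=5 S=148.6127 intr=0.0000 cont=0.3983 V=0.3983[hold]; j=6 S=204.5052 intr=0.0000 cont=0.0000 V=0.0000[hold]  S*(6)=57.0309
k=5: j=0 S=35.3295 intr=59.4205 cont=59.1451 V=59.4205[EX]; j=1 S=48.6168 intr=46.1332 cont=45.8579 V=46.1332[EX]; j=2 S=66.9013 intr=27.8487 cont=28.8869 V=28.8869[hold]; j=3 S=92.0626 intr=2.6874 cont=12.5569 V=12.5569[hold]; j=4 S=126.6869 intr=0.0000 cont=2.9702 V=2.9702[hold]; j=5 S=174.3332 intr=0.0000 cont=0.2108 V=0.2108[hold]  S*(5)=48.6168
k=4: j=0 S=41.4440 intr=53.3060 cont=53.0306 V=53.3060[EX]; j=1 S=57.0309 intr=37.7191 cont=37.9295 V=37.9295[hold]; j=2 S=78.4800 intr=16.2700 cont=21.1621 V=21.1621[hold]; j=3 S=107.9959 intr=0.0000 cont=8.0347 V=8.0347[hold]; j=4 S=148.6127 intr=0.0000 cont=1.6704 V=1.6704[hold]  S*(4)=41.4440
k=3: j=0 S=48.6168 intr=46.1332 cont=45.9564 V=46.1332[EX]; j=1 S=66.9013 intr=27.8487 cont=29.9737 V=29.9737[hold]; j=2 S=92.0626 intr=2.6874 cont=14.9582 V=14.9582[hold]; j=3 S=126.6869 intr=0.0000 cont=5.0335 V=5.0335[hold]  S*(3)=48.6168
k=2: j=0 S=57.0309 intr=37.7191 cont=38.4381 V=38.4381[hold]; j=1 S=78.4800 intr=16.2700 cont=22.8608 V=22.8608[hold]; j=2 S=107.9959 intr=0.0000 cont=10.2709 V=10.2709[hold]  S*(2)=-
k=1: j=0 S=66.9013 intr=27.8487 cont=31.0377 V=31.0377[hold]; j=1 S=92.0626 intr=2.6874 cont=16.9035 V=16.9035[hold]  S*(1)=-
k=0: j=0 S=78.4800 intr=16.2700 cont=24.3341 V=24.3341[hold]  S*(0)=-

price = 24.3341
boundary = - - - 48.6168 41.4440 48.6168 57.0309 66.9013 78.4800
tree:
24.3341
31.0377 16.9035
38.4381 22.8608 10.2709
46.1332 29.9737 14.9582 5.0335
53.3060 37.9295 21.1621 8.0347 1.6704
59.4205 46.1332 28.8869 12.5569 2.9702 0.2108
64.6329 53.3060 37.7191 19.0772 5.2606 0.3983 0.0000
69.0762 59.4205 46.1332 27.8487 9.2753 0.7526 0.0000 0.0000
72.8641 64.6329 53.3060 37.7191 16.2700 1.4221 0.0000 0.0000 0.0000
76.0930 69.0762 59.4205 46.1332 27.8487 2.6874 0.0000 0.0000 0.0000 0.0000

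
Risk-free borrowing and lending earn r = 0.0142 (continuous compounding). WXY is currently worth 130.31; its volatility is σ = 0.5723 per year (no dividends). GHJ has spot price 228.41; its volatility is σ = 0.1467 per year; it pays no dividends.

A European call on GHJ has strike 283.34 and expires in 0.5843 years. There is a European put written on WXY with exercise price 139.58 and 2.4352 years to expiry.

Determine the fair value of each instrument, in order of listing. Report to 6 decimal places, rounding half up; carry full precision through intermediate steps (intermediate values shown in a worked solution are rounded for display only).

price(GHJ call K=283.34) = 0.358805
price(WXY put K=139.58) = 48.004410

[GHJ call K=283.34]
σ√T = 0.1467·√0.5843 = 0.112137
d₁ = (ln(S/K) + (r+σ²/2)T) / (σ√T) = (ln(228.41/283.34) + (0.0142+0.1467²/2)·0.5843) / 0.112137 = (-0.215505 + 0.014584) / 0.112137 = -1.791749
d₂ = d₁ − σ√T = -1.791749 − 0.112137 = -1.903886
e^{−rT} = 0.991737
N(d₁) = 0.036587,  N(d₂) = 0.028463
price = S·N(d₁) − K·e^{−rT}·N(d₂) = 8.356745 − 7.997940 = 0.358805
[WXY put K=139.58]
σ√T = 0.5723·√2.4352 = 0.893081
d₁ = (ln(S/K) + (r+σ²/2)T) / (σ√T) = (ln(130.31/139.58) + (0.0142+0.5723²/2)·2.4352) / 0.893081 = (-0.068722 + 0.433377) / 0.893081 = 0.408311
d₂ = d₁ − σ√T = 0.408311 − 0.893081 = -0.484770
e^{−rT} = 0.966011
N(−d₁) = 0.341523,  N(−d₂) = 0.686080
price = K·e^{−rT}·N(−d₂) − S·N(−d₁) = 92.508209 − 44.503799 = 48.004410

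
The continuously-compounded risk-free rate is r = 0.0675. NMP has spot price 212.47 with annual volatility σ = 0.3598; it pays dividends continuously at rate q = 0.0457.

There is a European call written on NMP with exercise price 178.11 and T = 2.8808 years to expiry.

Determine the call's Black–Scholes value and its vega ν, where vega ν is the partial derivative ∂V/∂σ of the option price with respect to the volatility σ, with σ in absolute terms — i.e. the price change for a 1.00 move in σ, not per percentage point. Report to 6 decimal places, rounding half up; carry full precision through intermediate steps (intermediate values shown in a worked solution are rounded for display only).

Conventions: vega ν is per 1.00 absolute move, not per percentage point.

σ√T = 0.3598·√2.8808 = 0.610686
d₁ = (ln(S/K) + (r−q+σ²/2)T) / (σ√T) = (ln(212.47/178.11) + (0.0675−0.0457+0.3598²/2)·2.8808) / 0.610686 = (0.176399 + 0.249270) / 0.610686 = 0.697035
d₂ = d₁ − σ√T = 0.697035 − 0.610686 = 0.086350
e^{−rT} = 0.823284
e^{−qT} = 0.876646
N(d₁) = 0.757110,  N(d₂) = 0.534406
Call price V = S·e^{−qT}·N(d₁) − K·e^{−rT}·N(d₂) = 141.019899 − 78.362648 = 62.657251
φ(d₁) = (1/√(2π))·e^{−d₁²/2} = 0.312901
ν = S·e^{−qT}·φ(d₁)·√T = 98.920322

price = 62.657251
ν = 98.920322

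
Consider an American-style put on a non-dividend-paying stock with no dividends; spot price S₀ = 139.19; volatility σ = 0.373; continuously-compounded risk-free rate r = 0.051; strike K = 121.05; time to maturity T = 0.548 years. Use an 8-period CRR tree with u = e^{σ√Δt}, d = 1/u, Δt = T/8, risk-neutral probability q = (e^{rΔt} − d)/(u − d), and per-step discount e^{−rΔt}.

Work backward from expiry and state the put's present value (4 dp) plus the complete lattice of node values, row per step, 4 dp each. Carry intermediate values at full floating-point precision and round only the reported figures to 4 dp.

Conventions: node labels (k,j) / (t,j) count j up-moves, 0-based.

Δt=0.06850, u=1.10255, d=0.90699, q=0.49351, disc=e^(-rΔt)=0.99651
k=8 terminal: V=max(K-S,0) → 57.3074 43.5638 26.8570 6.5479 0.0000 0.0000 0.0000 0.0000 0.0000
k=7: j=0 S=70.2792 intr=50.7708 cont=50.3487 V=50.7708[EX]; j=1 S=85.4322 intr=35.6178 cont=35.1957 V=35.6178[EX]; j=2 S=103.8523 intr=17.1977 cont=16.7756 V=17.1977[EX]; j=3 S=126.2440 intr=0.0000 cont=3.3049 V=3.3049[hold]; j=4 S=153.4636 intr=0.0000 cont=0.0000 V=0.0000[hold]; j=5 S=186.5520 intr=0.0000 cont=0.0000 V=0.0000[hold]; j=6 S=226.7747 intr=0.0000 cont=0.0000 V=0.0000[hold]; j=7 S=275.6699 intr=0.0000 cont=0.0000 V=0.0000[hold]
k=6: j=0 S=77.4862 intr=43.5638 cont=43.1417 V=43.5638[EX]; j=1 S=94.1930 intr=26.8570 cont=26.4348 V=26.8570[EX]; j=2 S=114.5021 intr=6.5479 cont=10.3054 V=10.3054[hold]; j=3 S=139.1900 intr=0.0000 cont=1.6681 V=1.6681[hold]; j=4 S=169.2009 intr=0.0000 cont=0.0000 V=0.0000[hold]; j=5 S=205.6825 intr=0.0000 cont=0.0000 V=0.0000[hold]; j=6 S=250.0299 intr=0.0000 cont=0.0000 V=0.0000[hold]
k=5: j=0 S=85.4322 intr=35.6178 cont=35.1957 V=35.6178[EX]; j=1 S=103.8523 intr=17.1977 cont=18.6235 V=18.6235[hold]; j=2 S=126.2440 intr=0.0000 cont=6.0217 V=6.0217[hold]; j=3 S=153.4636 intr=0.0000 cont=0.8419 V=0.8419[hold]; j=4 S=186.5520 intr=0.0000 cont=0.0000 V=0.0000[hold]; j=5 S=226.7747 intr=0.0000 cont=0.0000 V=0.0000[hold]
k=4: j=0 S=94.1930 intr=26.8570 cont=27.1360 V=27.1360[hold]; j=1 S=114.5021 intr=6.5479 cont=12.3611 V=12.3611[hold]; j=2 S=139.1900 intr=0.0000 cont=3.4534 V=3.4534[hold]; j=3 S=169.2009 intr=0.0000 cont=0.4249 V=0.4249[hold]; j=4 S=205.6825 intr=0.0000 cont=0.0000 V=0.0000[hold]
k=3: j=0 S=103.8523 intr=17.1977 cont=19.7753 V=19.7753[hold]; j=1 S=126.2440 intr=0.0000 cont=7.9373 V=7.9373[hold]; j=2 S=153.4636 intr=0.0000 cont=1.9520 V=1.9520[hold]; j=3 S=186.5520 intr=0.0000 cont=0.2145 V=0.2145[hold]
k=2: j=0 S=114.5021 intr=6.5479 cont=13.8845 V=13.8845[hold]; j=1 S=139.1900 intr=0.0000 cont=4.9661 V=4.9661[hold]; j=2 S=169.2009 intr=0.0000 cont=1.0907 V=1.0907[hold]
k=1: j=0 S=126.2440 intr=0.0000 cont=9.4501 V=9.4501[hold]; j=1 S=153.4636 intr=0.0000 cont=3.0429 V=3.0429[hold]
k=0: j=0 S=139.1900 intr=0.0000 cont=6.2662 V=6.2662[hold]

price = 6.2662
tree:
6.2662
9.4501 3.0429
13.8845 4.9661 1.0907
19.7753 7.9373 1.9520 0.2145
27.1360 12.3611 3.4534 0.4249 0.0000
35.6178 18.6235 6.0217 0.8419 0.0000 0.0000
43.5638 26.8570 10.3054 1.6681 0.0000 0.0000 0.0000
50.7708 35.6178 17.1977 3.3049 0.0000 0.0000 0.0000 0.0000
57.3074 43.5638 26.8570 6.5479 0.0000 0.0000 0.0000 0.0000 0.0000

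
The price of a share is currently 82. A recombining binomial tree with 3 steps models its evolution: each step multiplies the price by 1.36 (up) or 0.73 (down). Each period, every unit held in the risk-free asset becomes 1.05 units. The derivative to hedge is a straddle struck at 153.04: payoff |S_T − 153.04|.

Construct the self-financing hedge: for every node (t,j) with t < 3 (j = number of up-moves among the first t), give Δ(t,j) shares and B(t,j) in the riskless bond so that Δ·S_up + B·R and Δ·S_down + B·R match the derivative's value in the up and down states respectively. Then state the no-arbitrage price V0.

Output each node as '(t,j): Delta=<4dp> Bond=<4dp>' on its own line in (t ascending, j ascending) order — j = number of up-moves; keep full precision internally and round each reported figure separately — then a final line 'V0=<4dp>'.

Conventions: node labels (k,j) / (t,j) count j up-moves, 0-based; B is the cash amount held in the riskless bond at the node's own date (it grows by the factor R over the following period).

Risk-neutral probability p* = (R−d)/(u−d) = (1.05−0.73)/(1.36−0.73) = 0.5079.
At maturity the claim pays: V(3,0)=121.1406, V(3,1)=93.6110, V(3,2)=42.3229, V(3,3)=53.2274
(2,0): S=43.6978. Δ = (V_up−V_dn)/(S_up−S_dn) = (93.6110−121.1406)/(59.4290−31.8994) = -1.0000. V = [p*·93.6110 + (1−p*)·121.1406]/1.05 = 102.0546. B = V − Δ·S = 145.7524.
(2,1): S=81.4096. Δ = (V_up−V_dn)/(S_up−S_dn) = (42.3229−93.6110)/(110.7171−59.4290) = -1.0000. V = [p*·42.3229 + (1−p*)·93.6110]/1.05 = 64.3428. B = V − Δ·S = 145.7524.
(2,2): S=151.6672. Δ = (V_up−V_dn)/(S_up−S_dn) = (53.2274−42.3229)/(206.2674−110.7171) = 0.1141. V = [p*·53.2274 + (1−p*)·42.3229]/1.05 = 45.5826. B = V − Δ·S = 28.2739.
(1,0): S=59.8600. Δ = (V_up−V_dn)/(S_up−S_dn) = (64.3428−102.0546)/(81.4096−43.6978) = -1.0000. V = [p*·64.3428 + (1−p*)·102.0546]/1.05 = 78.9518. B = V − Δ·S = 138.8118.
(1,1): S=111.5200. Δ = (V_up−V_dn)/(S_up−S_dn) = (45.5826−64.3428)/(151.6672−81.4096) = -0.2670. V = [p*·45.5826 + (1−p*)·64.3428]/1.05 = 52.2036. B = V − Δ·S = 81.9817.
(0,0): S=82.0000. Δ = (V_up−V_dn)/(S_up−S_dn) = (52.2036−78.9518)/(111.5200−59.8600) = -0.5178. V = [p*·52.2036 + (1−p*)·78.9518]/1.05 = 62.2528. B = V − Δ·S = 104.7102.
Check: Δ(0,0)·S0 + B(0,0) = 62.2528 = V0.

(0,0): Delta=-0.5178 Bond=104.7102
(1,0): Delta=-1.0000 Bond=138.8118
(1,1): Delta=-0.2670 Bond=81.9817
(2,0): Delta=-1.0000 Bond=145.7524
(2,1): Delta=-1.0000 Bond=145.7524
(2,2): Delta=0.1141 Bond=28.2739
V0=62.2528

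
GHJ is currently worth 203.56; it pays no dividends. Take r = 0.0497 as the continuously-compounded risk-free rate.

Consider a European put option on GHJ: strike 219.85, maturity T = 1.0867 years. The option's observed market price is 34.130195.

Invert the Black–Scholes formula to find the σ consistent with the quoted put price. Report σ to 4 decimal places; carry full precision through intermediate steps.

sigma = 0.3726

At σ = 0.3726 the Black–Scholes value reproduces the quote:
σ√T = 0.3726·√1.0867 = 0.388417
d₁ = (ln(S/K) + (r+σ²/2)T) / (σ√T) = (ln(203.56/219.85) + (0.0497+0.3726²/2)·1.0867) / 0.388417 = (-0.076985 + 0.129443) / 0.388417 = 0.135056
d₂ = d₁ − σ√T = 0.135056 − 0.388417 = -0.253360
e^{−rT} = 0.947424
N(−d₁) = 0.446284,  N(−d₂) = 0.600005
V = K·e^{−rT}·N(−d₂) − S·N(−d₁) = 124.975723 − 90.845528 = 34.130195 (equal to the quote); since ∂V/∂σ > 0 for all σ, the implied volatility is unique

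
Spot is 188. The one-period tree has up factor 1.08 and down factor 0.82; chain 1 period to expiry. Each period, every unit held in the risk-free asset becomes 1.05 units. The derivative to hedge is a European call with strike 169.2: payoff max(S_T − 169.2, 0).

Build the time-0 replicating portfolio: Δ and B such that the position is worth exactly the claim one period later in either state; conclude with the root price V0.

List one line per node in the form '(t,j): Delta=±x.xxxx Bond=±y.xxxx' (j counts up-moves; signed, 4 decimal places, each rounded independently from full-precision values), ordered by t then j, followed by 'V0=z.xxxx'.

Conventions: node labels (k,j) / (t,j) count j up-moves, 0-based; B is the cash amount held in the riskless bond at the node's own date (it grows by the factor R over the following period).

(0,0): Delta=0.6923 Bond=-101.6440
V0=28.5099

Under the risk-neutral measure, an up-move has probability p* = (R−d)/(u−d) = 0.8846 and values discount at R = 1.05.
Terminal payoffs: V(1,0)=0.0000, V(1,1)=33.8400
Node (0,0) S=188.0000: V=(p*·33.8400+(1−p*)·0.0000)/1.05=28.5099; Δ=(33.8400−0.0000)/(203.0400−154.1600)=0.6923; B=V−Δ·S=-101.6440
Verification: the root portfolio costs Δ(0,0)·S0 + B(0,0) = 28.5099, matching V0.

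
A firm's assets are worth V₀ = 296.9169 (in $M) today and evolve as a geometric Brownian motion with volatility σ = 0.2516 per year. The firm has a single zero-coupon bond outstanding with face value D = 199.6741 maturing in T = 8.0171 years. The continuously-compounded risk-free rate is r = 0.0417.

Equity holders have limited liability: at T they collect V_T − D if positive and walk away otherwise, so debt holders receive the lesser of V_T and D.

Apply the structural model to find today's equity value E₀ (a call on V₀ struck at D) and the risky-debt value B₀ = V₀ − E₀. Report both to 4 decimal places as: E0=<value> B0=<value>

Apply the equity-as-call identities (strike 199.6741, horizon 8.0171 years):
d₁ = [ln(V₀/D) + (r + σ²/2)T] / (σ√T)
   = [ln(296.9169/199.6741) + (0.0417 + 0.5·0.2516²)·8.0171] / (0.2516·√8.0171)
   = [0.396766 + 0.588065] / 0.712392 = 1.382427
d₂ = d₁ − σ√T = 1.382427 − 0.712392 = 0.670034
N(d₁) = 0.916580,  N(d₂) = 0.748582,  e^(−rT) = 0.715830
E₀ = V₀·N(d₁) − D·e^(−rT)·N(d₂)
   = 296.9169·0.916580 − 199.6741·0.715830·0.748582 = 165.151179
B₀ = V₀ − E₀ = 296.9169 − 165.151179 = 131.765721

E0=165.1512 B0=131.7657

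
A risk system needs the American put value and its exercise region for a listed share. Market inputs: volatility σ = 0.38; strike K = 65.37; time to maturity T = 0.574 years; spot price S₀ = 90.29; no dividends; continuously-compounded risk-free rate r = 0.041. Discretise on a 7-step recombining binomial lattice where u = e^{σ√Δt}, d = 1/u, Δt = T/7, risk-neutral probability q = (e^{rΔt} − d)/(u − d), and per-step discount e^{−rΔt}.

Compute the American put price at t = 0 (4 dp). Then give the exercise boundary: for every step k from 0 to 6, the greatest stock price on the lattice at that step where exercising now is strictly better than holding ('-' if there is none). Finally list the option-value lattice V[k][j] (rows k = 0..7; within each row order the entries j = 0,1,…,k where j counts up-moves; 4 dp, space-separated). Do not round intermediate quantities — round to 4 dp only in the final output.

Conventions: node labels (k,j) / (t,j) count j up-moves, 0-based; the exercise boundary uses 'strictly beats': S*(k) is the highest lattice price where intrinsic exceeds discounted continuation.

Δt=0.08200, u=1.11496, d=0.89690, q=0.48827, disc=e^(-rΔt)=0.99664
k=7 terminal: V=max(K-S,0) → 23.2165 12.9678 0.2273 0.0000 0.0000 0.0000 0.0000 0.0000
k=6: j=0 S=46.9994 intr=18.3706 cont=18.1512 V=18.3706[EX]; j=1 S=58.4262 intr=6.9438 cont=6.7244 V=6.9438[EX]; j=2 S=72.6313 intr=0.0000 cont=0.1159 V=0.1159[hold]; j=3 S=90.2900 intr=0.0000 cont=0.0000 V=0.0000[hold]; j=4 S=112.2420 intr=0.0000 cont=0.0000 V=0.0000[hold]; j=5 S=139.5312 intr=0.0000 cont=0.0000 V=0.0000[hold]; j=6 S=173.4552 intr=0.0000 cont=0.0000 V=0.0000[hold]  S*(6)=58.4262
k=5: j=0 S=52.4022 intr=12.9678 cont=12.7483 V=12.9678[EX]; j=1 S=65.1427 intr=0.2273 cont=3.5978 V=3.5978[hold]; j=2 S=80.9807 intr=0.0000 cont=0.0591 V=0.0591[hold]; j=3 S=100.6694 intr=0.0000 cont=0.0000 V=0.0000[hold]; j=4 S=125.1450 intr=0.0000 cont=0.0000 V=0.0000[hold]; j=5 S=155.5713 intr=0.0000 cont=0.0000 V=0.0000[hold]  S*(5)=52.4022
k=4: j=0 S=58.4262 intr=6.9438 cont=8.3646 V=8.3646[hold]; j=1 S=72.6313 intr=0.0000 cont=1.8637 V=1.8637[hold]; j=2 S=90.2900 intr=0.0000 cont=0.0302 V=0.0302[hold]; j=3 S=112.2420 intr=0.0000 cont=0.0000 V=0.0000[hold]; j=4 S=139.5312 intr=0.0000 cont=0.0000 V=0.0000[hold]  S*(4)=-
k=3: j=0 S=65.1427 intr=0.2273 cont=5.1730 V=5.1730[hold]; j=1 S=80.9807 intr=0.0000 cont=0.9652 V=0.9652[hold]; j=2 S=100.6694 intr=0.0000 cont=0.0154 V=0.0154[hold]; j=3 S=125.1450 intr=0.0000 cont=0.0000 V=0.0000[hold]  S*(3)=-
k=2: j=0 S=72.6313 intr=0.0000 cont=3.1080 V=3.1080[hold]; j=1 S=90.2900 intr=0.0000 cont=0.4998 V=0.4998[hold]; j=2 S=112.2420 intr=0.0000 cont=0.0078 V=0.0078[hold]  S*(2)=-
k=1: j=0 S=80.9807 intr=0.0000 cont=1.8283 V=1.8283[hold]; j=1 S=100.6694 intr=0.0000 cont=0.2587 V=0.2587[hold]  S*(1)=-
k=0: j=0 S=90.2900 intr=0.0000 cont=1.0584 V=1.0584[hold]  S*(0)=-

price = 1.0584
boundary = - - - - - 52.4022 58.4262
tree:
1.0584
1.8283 0.2587
3.1080 0.4998 0.0078
5.1730 0.9652 0.0154 0.0000
8.3646 1.8637 0.0302 0.0000 0.0000
12.9678 3.5978 0.0591 0.0000 0.0000 0.0000
18.3706 6.9438 0.1159 0.0000 0.0000 0.0000 0.0000
23.2165 12.9678 0.2273 0.0000 0.0000 0.0000 0.0000 0.0000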